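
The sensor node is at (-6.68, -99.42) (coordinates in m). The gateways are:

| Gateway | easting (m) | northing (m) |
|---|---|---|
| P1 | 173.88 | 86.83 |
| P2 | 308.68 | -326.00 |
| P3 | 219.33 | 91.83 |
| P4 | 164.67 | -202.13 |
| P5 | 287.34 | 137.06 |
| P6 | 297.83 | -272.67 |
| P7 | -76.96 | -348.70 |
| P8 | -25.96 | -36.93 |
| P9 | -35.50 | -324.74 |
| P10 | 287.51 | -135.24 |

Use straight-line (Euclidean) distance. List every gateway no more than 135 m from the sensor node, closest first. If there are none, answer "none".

Distances from (-6.68, -99.42):
P1: √((180.56)² + (186.25)²) = √(32601.9136 + 34689.0625) = 259.41 m
P2: √((315.36)² + (-226.58)²) = √(99451.9296 + 51338.4964) = 388.32 m
P3: √((226.01)² + (191.25)²) = √(51080.5201 + 36576.5625) = 296.07 m
P4: √((171.35)² + (-102.71)²) = √(29360.8225 + 10549.3441) = 199.78 m
P5: √((294.02)² + (236.48)²) = √(86447.7604 + 55922.7904) = 377.32 m
P6: √((304.51)² + (-173.25)²) = √(92726.3401 + 30015.5625) = 350.35 m
P7: √((-70.28)² + (-249.28)²) = √(4939.2784 + 62140.5184) = 259.00 m
P8: √((-19.28)² + (62.49)²) = √(371.7184 + 3905.0001) = 65.40 m
P9: √((-28.82)² + (-225.32)²) = √(830.5924 + 50769.1024) = 227.16 m
P10: √((294.19)² + (-35.82)²) = √(86547.7561 + 1283.0724) = 296.36 m
Threshold 135 m: P8 (65.40 m) is within range.

P8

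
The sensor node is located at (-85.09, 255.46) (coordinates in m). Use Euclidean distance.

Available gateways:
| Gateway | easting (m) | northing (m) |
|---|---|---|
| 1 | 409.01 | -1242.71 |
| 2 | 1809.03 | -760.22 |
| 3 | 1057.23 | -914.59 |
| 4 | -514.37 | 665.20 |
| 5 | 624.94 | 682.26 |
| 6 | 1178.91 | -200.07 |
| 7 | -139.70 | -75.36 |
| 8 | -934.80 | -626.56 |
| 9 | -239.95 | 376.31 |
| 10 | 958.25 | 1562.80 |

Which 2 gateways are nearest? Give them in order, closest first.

9, 7

Distances from (-85.09, 255.46):
1: √((494.10)² + (-1498.17)²) = √(244134.8100 + 2244513.3489) = 1577.54 m
2: √((1894.12)² + (-1015.68)²) = √(3587690.5744 + 1031605.8624) = 2149.25 m
3: √((1142.32)² + (-1170.05)²) = √(1304894.9824 + 1369017.0025) = 1635.21 m
4: √((-429.28)² + (409.74)²) = √(184281.3184 + 167886.8676) = 593.44 m
5: √((710.03)² + (426.80)²) = √(504142.6009 + 182158.2400) = 828.43 m
6: √((1264.00)² + (-455.53)²) = √(1597696.0000 + 207507.5809) = 1343.58 m
7: √((-54.61)² + (-330.82)²) = √(2982.2521 + 109441.8724) = 335.30 m
8: √((-849.71)² + (-882.02)²) = √(722007.0841 + 777959.2804) = 1224.73 m
9: √((-154.86)² + (120.85)²) = √(23981.6196 + 14604.7225) = 196.43 m
10: √((1043.34)² + (1307.34)²) = √(1088558.3556 + 1709137.8756) = 1672.63 m
Sorted: 9 (196.43 m) < 7 (335.30 m) < 4 (593.44 m) < 5 (828.43 m) < …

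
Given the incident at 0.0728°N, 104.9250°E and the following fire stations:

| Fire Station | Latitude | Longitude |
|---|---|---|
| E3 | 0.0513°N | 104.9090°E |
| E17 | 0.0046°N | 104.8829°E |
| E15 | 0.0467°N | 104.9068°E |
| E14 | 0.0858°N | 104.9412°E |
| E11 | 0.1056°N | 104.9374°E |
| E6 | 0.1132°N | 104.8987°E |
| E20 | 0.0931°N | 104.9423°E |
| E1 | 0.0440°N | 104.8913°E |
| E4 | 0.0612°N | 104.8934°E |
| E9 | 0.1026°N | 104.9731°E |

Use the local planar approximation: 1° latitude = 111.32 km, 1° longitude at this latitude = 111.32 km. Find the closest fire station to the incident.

Distances from 0.0728°N, 104.9250°E:
E3: 2.9834 km
E17: 8.9220 km
E15: 3.5421 km
E14: 2.3122 km
E11: 3.9035 km
E6: 5.3663 km
E20: 2.9691 km
E1: 4.9348 km
E4: 3.7472 km
E9: 6.2988 km
Minimum: E14 at 2.3122 km.

E14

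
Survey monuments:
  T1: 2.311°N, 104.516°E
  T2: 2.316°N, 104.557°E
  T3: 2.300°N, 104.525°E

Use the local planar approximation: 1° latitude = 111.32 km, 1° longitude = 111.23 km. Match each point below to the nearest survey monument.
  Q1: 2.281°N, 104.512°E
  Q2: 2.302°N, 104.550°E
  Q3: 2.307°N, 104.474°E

Q1→T3; Q2→T2; Q3→T1

Q1 at 2.281°N, 104.512°E:
  T1: 3.369 km
  T2: 6.343 km
  T3: 2.562 km
  → nearest: T3 (2.562 km)
Q2 at 2.302°N, 104.550°E:
  T1: 3.912 km
  T2: 1.742 km
  T3: 2.790 km
  → nearest: T2 (1.742 km)
Q3 at 2.307°N, 104.474°E:
  T1: 4.693 km
  T2: 9.286 km
  T3: 5.726 km
  → nearest: T1 (4.693 km)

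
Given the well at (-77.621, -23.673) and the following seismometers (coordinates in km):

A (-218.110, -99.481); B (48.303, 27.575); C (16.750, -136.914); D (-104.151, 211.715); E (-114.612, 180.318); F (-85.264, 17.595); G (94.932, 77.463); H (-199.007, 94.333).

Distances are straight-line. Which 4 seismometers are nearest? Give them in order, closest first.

Distances from (-77.621, -23.673):
A: √((-140.489)² + (-75.808)²) = √(19737.15912 + 5746.85286) = 159.637 km
B: √((125.924)² + (51.248)²) = √(15856.85378 + 2626.35750) = 135.953 km
C: √((94.371)² + (-113.241)²) = √(8905.88564 + 12823.52408) = 147.409 km
D: √((-26.530)² + (235.388)²) = √(703.84090 + 55407.51054) = 236.878 km
E: √((-36.991)² + (203.991)²) = √(1368.33408 + 41612.32808) = 207.318 km
F: √((-7.643)² + (41.268)²) = √(58.41545 + 1703.04782) = 41.970 km
G: √((172.553)² + (101.136)²) = √(29774.53781 + 10228.49050) = 200.008 km
H: √((-121.386)² + (118.006)²) = √(14734.56100 + 13925.41604) = 169.293 km
Sorted: F (41.970 km) < B (135.953 km) < C (147.409 km) < A (159.637 km) < H (169.293 km) < G (200.008 km) < …

F, B, C, A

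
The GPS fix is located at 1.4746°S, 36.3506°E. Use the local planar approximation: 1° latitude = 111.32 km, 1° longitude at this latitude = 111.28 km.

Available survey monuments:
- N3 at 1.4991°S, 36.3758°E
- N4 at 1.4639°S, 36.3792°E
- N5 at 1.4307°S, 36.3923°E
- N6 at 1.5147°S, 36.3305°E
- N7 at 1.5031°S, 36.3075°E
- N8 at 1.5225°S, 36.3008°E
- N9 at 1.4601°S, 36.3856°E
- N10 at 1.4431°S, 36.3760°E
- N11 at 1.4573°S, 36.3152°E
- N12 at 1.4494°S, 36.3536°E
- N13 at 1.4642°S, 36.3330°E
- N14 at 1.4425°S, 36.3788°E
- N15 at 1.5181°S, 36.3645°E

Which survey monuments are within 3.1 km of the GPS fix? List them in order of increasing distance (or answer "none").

N13, N12

Distances from 1.4746°S, 36.3506°E:
N3: 3.9118 km
N4: 3.3982 km
N5: 6.7391 km
N6: 4.9930 km
N7: 5.7505 km
N8: 7.6905 km
N9: 4.2160 km
N10: 4.5039 km
N11: 4.3849 km
N12: 2.8251 km
N13: 2.2751 km
N14: 4.7557 km
N15: 5.0835 km
Threshold 3.1 km: N13 (2.2751 km), N12 (2.8251 km) are within range.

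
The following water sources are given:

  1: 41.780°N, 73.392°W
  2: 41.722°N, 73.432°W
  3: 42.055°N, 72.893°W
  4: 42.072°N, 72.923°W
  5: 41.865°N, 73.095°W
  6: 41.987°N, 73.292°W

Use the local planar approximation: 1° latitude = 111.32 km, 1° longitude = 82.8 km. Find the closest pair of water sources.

Pairwise distances:
1–2: √((-0.058·111.32)² + (-0.040·82.8)²) = √(41.68717 + 10.96934) = 7.256 km
1–3: √((0.275·111.32)² + (0.499·82.8)²) = √(937.15577 + 1707.11102) = 51.422 km
1–4: √((0.292·111.32)² + (0.469·82.8)²) = √(1056.60363 + 1508.01742) = 50.642 km
1–5: √((0.085·111.32)² + (0.297·82.8)²) = √(89.53323 + 604.74679) = 26.349 km
1–6: √((0.207·111.32)² + (0.100·82.8)²) = √(530.99091 + 68.55840) = 24.486 km
2–3: √((0.333·111.32)² + (0.539·82.8)²) = √(1374.15228 + 1991.76549) = 58.017 km
2–4: √((0.350·111.32)² + (0.509·82.8)²) = √(1518.03744 + 1776.21788) = 57.396 km
2–5: √((0.143·111.32)² + (0.337·82.8)²) = √(253.40692 + 778.61089) = 32.125 km
2–6: √((0.265·111.32)² + (0.140·82.8)²) = √(870.23820 + 134.37446) = 31.696 km
3–4: √((0.017·111.32)² + (-0.030·82.8)²) = √(3.58133 + 6.17026) = 3.123 km
3–5: √((-0.190·111.32)² + (-0.202·82.8)²) = √(447.35634 + 279.74570) = 26.965 km
3–6: √((-0.068·111.32)² + (-0.399·82.8)²) = √(57.30127 + 1091.45658) = 33.893 km
4–5: √((-0.207·111.32)² + (-0.172·82.8)²) = √(530.99091 + 202.82317) = 27.089 km
4–6: √((-0.085·111.32)² + (-0.369·82.8)²) = √(89.53323 + 933.49803) = 31.985 km
5–6: √((0.122·111.32)² + (-0.197·82.8)²) = √(184.44465 + 266.06829) = 21.225 km
Closest pair: 3–4 at 3.123 km.

3 and 4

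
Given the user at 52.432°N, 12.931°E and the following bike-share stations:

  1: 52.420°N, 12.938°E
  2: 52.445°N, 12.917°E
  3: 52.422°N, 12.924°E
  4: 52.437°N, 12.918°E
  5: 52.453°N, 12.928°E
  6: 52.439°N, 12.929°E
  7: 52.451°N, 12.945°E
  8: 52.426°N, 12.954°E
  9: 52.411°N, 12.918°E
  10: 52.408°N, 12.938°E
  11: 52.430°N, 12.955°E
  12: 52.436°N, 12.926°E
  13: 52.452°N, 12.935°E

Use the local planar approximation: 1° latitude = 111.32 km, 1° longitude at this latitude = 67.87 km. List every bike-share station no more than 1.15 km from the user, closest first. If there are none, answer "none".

Distances from 52.432°N, 12.931°E:
1: √((-0.012·111.32)² + (0.007·67.87)²) = √(1.78447 + 0.22571) = 1.418 km
2: √((0.013·111.32)² + (-0.014·67.87)²) = √(2.09427 + 0.90284) = 1.731 km
3: √((-0.010·111.32)² + (-0.007·67.87)²) = √(1.23921 + 0.22571) = 1.210 km
4: √((0.005·111.32)² + (-0.013·67.87)²) = √(0.30980 + 0.77847) = 1.043 km
5: √((0.021·111.32)² + (-0.003·67.87)²) = √(5.46493 + 0.04146) = 2.347 km
6: √((0.007·111.32)² + (-0.002·67.87)²) = √(0.60721 + 0.01843) = 0.791 km
7: √((0.019·111.32)² + (0.014·67.87)²) = √(4.47356 + 0.90284) = 2.319 km
8: √((-0.006·111.32)² + (0.023·67.87)²) = √(0.44612 + 2.43675) = 1.698 km
9: √((-0.021·111.32)² + (-0.013·67.87)²) = √(5.46493 + 0.77847) = 2.499 km
10: √((-0.024·111.32)² + (0.007·67.87)²) = √(7.13787 + 0.22571) = 2.714 km
11: √((-0.002·111.32)² + (0.024·67.87)²) = √(0.04957 + 2.65325) = 1.644 km
12: √((0.004·111.32)² + (-0.005·67.87)²) = √(0.19827 + 0.11516) = 0.560 km
13: √((0.020·111.32)² + (0.004·67.87)²) = √(4.95686 + 0.07370) = 2.243 km
Threshold 1.15 km: 12 (0.560 km), 6 (0.791 km), 4 (1.043 km) are within range.

12, 6, 4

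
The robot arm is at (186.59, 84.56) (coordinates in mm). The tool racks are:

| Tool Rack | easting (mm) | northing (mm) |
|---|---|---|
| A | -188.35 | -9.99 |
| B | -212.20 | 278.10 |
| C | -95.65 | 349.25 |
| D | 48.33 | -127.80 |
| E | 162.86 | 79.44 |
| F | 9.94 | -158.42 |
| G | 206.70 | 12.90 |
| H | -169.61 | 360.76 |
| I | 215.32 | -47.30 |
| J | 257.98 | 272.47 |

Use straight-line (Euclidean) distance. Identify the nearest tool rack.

Distances from (186.59, 84.56):
A: 386.68 mm
B: 443.27 mm
C: 386.94 mm
D: 253.40 mm
E: 24.28 mm
F: 300.41 mm
G: 74.43 mm
H: 450.74 mm
I: 134.95 mm
J: 201.01 mm
Minimum: E at 24.28 mm.

E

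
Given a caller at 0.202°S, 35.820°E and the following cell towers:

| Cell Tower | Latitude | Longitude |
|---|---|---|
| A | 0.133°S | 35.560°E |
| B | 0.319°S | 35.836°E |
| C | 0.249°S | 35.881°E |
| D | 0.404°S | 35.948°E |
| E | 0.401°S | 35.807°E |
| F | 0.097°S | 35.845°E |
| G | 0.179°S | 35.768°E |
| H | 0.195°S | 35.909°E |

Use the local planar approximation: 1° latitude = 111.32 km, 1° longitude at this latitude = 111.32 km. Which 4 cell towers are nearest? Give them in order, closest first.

G, C, H, F

Distances from 0.202°S, 35.820°E:
A: √((0.069·111.32)² + (-0.260·111.32)²) = √(58.99899 + 837.70883) = 29.945 km
B: √((-0.117·111.32)² + (0.016·111.32)²) = √(169.63604 + 3.17239) = 13.146 km
C: √((-0.047·111.32)² + (0.061·111.32)²) = √(27.37424 + 46.11116) = 8.572 km
D: √((-0.202·111.32)² + (0.128·111.32)²) = √(505.64898 + 203.03286) = 26.621 km
E: √((-0.199·111.32)² + (-0.013·111.32)²) = √(490.74123 + 2.09427) = 22.200 km
F: √((0.105·111.32)² + (0.025·111.32)²) = √(136.62337 + 7.74509) = 12.015 km
G: √((0.023·111.32)² + (-0.052·111.32)²) = √(6.55544 + 33.50835) = 6.330 km
H: √((0.007·111.32)² + (0.089·111.32)²) = √(0.60721 + 98.15816) = 9.938 km
Sorted: G (6.330 km) < C (8.572 km) < H (9.938 km) < F (12.015 km) < B (13.146 km) < E (22.200 km) < …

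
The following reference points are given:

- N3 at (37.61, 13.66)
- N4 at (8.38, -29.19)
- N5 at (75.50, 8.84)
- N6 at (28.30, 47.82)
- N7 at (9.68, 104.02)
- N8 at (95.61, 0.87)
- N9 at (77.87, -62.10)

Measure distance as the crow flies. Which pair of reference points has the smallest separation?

Pairwise distances:
N5–N8: 21.63
N3–N6: 35.41
N3–N5: 38.20
N3–N4: 51.87
N6–N7: 59.20
N3–N8: 59.39
N5–N6: 61.22
N8–N9: 65.42
N5–N9: 70.98
N4–N9: 76.89
N4–N5: 77.15
N4–N6: 79.54
N6–N8: 82.07
N3–N9: 85.79
N4–N8: 92.26
N3–N7: 94.58
N5–N7: 115.72
N6–N9: 120.58
N4–N7: 133.22
N7–N8: 134.25
N7–N9: 179.57
Closest pair: N5–N8 at 21.63.

N5 and N8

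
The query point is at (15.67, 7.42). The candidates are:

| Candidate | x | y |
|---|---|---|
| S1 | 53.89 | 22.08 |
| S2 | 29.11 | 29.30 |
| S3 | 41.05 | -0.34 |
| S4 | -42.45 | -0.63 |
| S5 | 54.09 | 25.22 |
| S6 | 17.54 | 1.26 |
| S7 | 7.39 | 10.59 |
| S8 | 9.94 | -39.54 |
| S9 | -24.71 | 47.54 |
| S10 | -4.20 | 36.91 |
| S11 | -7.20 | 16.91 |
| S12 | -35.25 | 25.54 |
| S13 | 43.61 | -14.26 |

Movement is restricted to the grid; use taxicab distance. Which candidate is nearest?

S6

Distances from (15.67, 7.42):
S1: 52.88
S2: 35.32
S3: 33.14
S4: 66.17
S5: 56.22
S6: 8.03
S7: 11.45
S8: 52.69
S9: 80.50
S10: 49.36
S11: 32.36
S12: 69.04
S13: 49.62
Minimum: S6 at 8.03.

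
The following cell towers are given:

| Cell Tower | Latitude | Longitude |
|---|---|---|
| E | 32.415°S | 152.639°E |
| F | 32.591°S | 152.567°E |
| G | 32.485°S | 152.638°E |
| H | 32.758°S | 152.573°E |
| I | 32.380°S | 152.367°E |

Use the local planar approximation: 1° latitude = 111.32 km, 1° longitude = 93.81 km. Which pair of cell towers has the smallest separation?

E and G

Pairwise distances:
E–F: √((-0.176·111.32)² + (-0.072·93.81)²) = √(383.85900 + 45.62084) = 20.724 km
E–G: √((-0.070·111.32)² + (-0.001·93.81)²) = √(60.72150 + 0.00880) = 7.793 km
E–H: √((-0.343·111.32)² + (-0.066·93.81)²) = √(1457.92316 + 38.33418) = 38.681 km
E–I: √((0.035·111.32)² + (-0.272·93.81)²) = √(15.18037 + 651.08259) = 25.812 km
F–G: √((0.106·111.32)² + (0.071·93.81)²) = √(139.23811 + 44.36239) = 13.550 km
F–H: √((-0.167·111.32)² + (0.006·93.81)²) = √(345.60446 + 0.31681) = 18.599 km
F–I: √((0.211·111.32)² + (-0.200·93.81)²) = √(551.71057 + 352.01264) = 30.062 km
G–H: √((-0.273·111.32)² + (-0.065·93.81)²) = √(923.57398 + 37.18134) = 30.996 km
G–I: √((0.105·111.32)² + (-0.271·93.81)²) = √(136.62337 + 646.30401) = 27.981 km
H–I: √((0.378·111.32)² + (-0.206·93.81)²) = √(1770.63887 + 373.45021) = 46.304 km
Closest pair: E–G at 7.793 km.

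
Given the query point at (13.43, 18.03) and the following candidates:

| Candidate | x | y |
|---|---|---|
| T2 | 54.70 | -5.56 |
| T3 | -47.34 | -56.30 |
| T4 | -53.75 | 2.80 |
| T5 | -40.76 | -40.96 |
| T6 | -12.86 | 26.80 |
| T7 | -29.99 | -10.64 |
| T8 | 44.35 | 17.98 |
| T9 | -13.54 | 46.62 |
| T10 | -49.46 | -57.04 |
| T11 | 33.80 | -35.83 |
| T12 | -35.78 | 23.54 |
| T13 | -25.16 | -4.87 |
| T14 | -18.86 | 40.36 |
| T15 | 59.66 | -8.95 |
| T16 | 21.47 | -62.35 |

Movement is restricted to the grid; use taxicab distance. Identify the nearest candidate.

Distances from (13.43, 18.03):
T2: |41.27| + |-23.59| = 41.27 + 23.59 = 64.86
T3: |-60.77| + |-74.33| = 60.77 + 74.33 = 135.10
T4: |-67.18| + |-15.23| = 67.18 + 15.23 = 82.41
T5: |-54.19| + |-58.99| = 54.19 + 58.99 = 113.18
T6: |-26.29| + |8.77| = 26.29 + 8.77 = 35.06
T7: |-43.42| + |-28.67| = 43.42 + 28.67 = 72.09
T8: |30.92| + |-0.05| = 30.92 + 0.05 = 30.97
T9: |-26.97| + |28.59| = 26.97 + 28.59 = 55.56
T10: |-62.89| + |-75.07| = 62.89 + 75.07 = 137.96
T11: |20.37| + |-53.86| = 20.37 + 53.86 = 74.23
T12: |-49.21| + |5.51| = 49.21 + 5.51 = 54.72
T13: |-38.59| + |-22.90| = 38.59 + 22.90 = 61.49
T14: |-32.29| + |22.33| = 32.29 + 22.33 = 54.62
T15: |46.23| + |-26.98| = 46.23 + 26.98 = 73.21
T16: |8.04| + |-80.38| = 8.04 + 80.38 = 88.42
Minimum: T8 at 30.97.

T8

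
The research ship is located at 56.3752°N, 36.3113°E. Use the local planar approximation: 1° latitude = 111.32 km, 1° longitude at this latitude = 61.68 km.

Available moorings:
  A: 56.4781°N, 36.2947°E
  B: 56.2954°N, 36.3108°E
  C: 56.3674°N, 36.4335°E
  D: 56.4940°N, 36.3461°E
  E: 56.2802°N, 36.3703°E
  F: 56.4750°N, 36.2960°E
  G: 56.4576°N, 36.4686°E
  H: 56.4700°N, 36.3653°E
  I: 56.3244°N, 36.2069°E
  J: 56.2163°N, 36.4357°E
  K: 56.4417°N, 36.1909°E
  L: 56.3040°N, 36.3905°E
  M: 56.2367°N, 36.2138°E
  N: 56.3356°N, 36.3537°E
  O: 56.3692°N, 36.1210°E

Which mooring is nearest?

Distances from 56.3752°N, 36.3113°E:
A: 11.5005 km
B: 8.8834 km
C: 7.5871 km
D: 13.3979 km
E: 11.1840 km
F: 11.1497 km
G: 13.3519 km
H: 11.0663 km
I: 8.5700 km
J: 19.2813 km
K: 10.4857 km
L: 9.3105 km
M: 16.5492 km
N: 5.1257 km
O: 11.7567 km
Minimum: N at 5.1257 km.

N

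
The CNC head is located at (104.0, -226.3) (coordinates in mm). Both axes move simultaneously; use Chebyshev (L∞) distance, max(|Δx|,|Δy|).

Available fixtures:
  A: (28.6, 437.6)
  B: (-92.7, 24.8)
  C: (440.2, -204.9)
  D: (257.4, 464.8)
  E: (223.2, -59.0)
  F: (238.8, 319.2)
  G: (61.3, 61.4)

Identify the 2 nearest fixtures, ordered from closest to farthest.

Distances from (104.0, -226.3):
A: 663.9 mm
B: 251.1 mm
C: 336.2 mm
D: 691.1 mm
E: 167.3 mm
F: 545.5 mm
G: 287.7 mm
Sorted: E (167.3 mm) < B (251.1 mm) < G (287.7 mm) < C (336.2 mm) < …

E, B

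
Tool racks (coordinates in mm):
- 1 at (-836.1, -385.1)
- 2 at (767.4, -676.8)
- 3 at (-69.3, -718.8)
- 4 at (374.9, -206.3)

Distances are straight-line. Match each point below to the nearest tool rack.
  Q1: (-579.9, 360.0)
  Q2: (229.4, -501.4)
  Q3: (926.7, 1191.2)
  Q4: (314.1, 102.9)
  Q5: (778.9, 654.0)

Q1 at (-579.9, 360.0):
  1: 787.9 mm
  2: 1700.1 mm
  3: 1193.5 mm
  4: 1110.1 mm
  → nearest: 1 (787.9 mm)
Q2 at (229.4, -501.4):
  1: 1071.8 mm
  2: 565.9 mm
  3: 369.4 mm
  4: 329.0 mm
  → nearest: 4 (329.0 mm)
Q3 at (926.7, 1191.2):
  1: 2364.8 mm
  2: 1874.8 mm
  3: 2154.1 mm
  4: 1502.5 mm
  → nearest: 4 (1502.5 mm)
Q4 at (314.1, 102.9):
  1: 1249.4 mm
  2: 901.9 mm
  3: 906.7 mm
  4: 315.1 mm
  → nearest: 4 (315.1 mm)
Q5 at (778.9, 654.0):
  1: 1920.4 mm
  2: 1330.8 mm
  3: 1613.7 mm
  4: 950.4 mm
  → nearest: 4 (950.4 mm)

Q1→1; Q2→4; Q3→4; Q4→4; Q5→4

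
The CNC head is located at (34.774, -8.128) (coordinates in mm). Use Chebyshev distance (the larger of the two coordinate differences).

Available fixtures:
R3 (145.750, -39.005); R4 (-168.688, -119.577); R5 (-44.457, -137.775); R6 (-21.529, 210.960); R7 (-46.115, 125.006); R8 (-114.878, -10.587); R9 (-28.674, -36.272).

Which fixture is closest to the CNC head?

R9

Distances from (34.774, -8.128):
R3: max(|110.976|, |-30.877|) = 110.976 mm
R4: max(|-203.462|, |-111.449|) = 203.462 mm
R5: max(|-79.231|, |-129.647|) = 129.647 mm
R6: max(|-56.303|, |219.088|) = 219.088 mm
R7: max(|-80.889|, |133.134|) = 133.134 mm
R8: max(|-149.652|, |-2.459|) = 149.652 mm
R9: max(|-63.448|, |-28.144|) = 63.448 mm
Minimum: R9 at 63.448 mm.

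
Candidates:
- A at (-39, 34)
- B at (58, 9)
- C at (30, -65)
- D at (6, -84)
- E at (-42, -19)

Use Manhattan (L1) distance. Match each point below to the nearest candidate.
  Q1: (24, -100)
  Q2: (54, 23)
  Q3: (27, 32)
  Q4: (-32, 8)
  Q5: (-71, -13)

Q1 at (24, -100):
  A: 197
  B: 143
  C: 41
  D: 34
  E: 147
  → nearest: D (34)
Q2 at (54, 23):
  A: 104
  B: 18
  C: 112
  D: 155
  E: 138
  → nearest: B (18)
Q3 at (27, 32):
  A: 68
  B: 54
  C: 100
  D: 137
  E: 120
  → nearest: B (54)
Q4 at (-32, 8):
  A: 33
  B: 91
  C: 135
  D: 130
  E: 37
  → nearest: A (33)
Q5 at (-71, -13):
  A: 79
  B: 151
  C: 153
  D: 148
  E: 35
  → nearest: E (35)

Q1→D; Q2→B; Q3→B; Q4→A; Q5→E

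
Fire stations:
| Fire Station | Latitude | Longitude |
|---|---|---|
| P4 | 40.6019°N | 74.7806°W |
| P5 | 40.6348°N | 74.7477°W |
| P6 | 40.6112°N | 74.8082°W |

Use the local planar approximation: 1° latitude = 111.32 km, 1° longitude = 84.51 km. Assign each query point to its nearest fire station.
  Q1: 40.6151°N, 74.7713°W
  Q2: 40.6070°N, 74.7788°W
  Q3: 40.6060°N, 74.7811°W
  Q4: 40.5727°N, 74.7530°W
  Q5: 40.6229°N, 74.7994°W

Q1→P4; Q2→P4; Q3→P4; Q4→P4; Q5→P6

Q1 at 40.6151°N, 74.7713°W:
  P4: √((-0.0132·111.32)² + (-0.0093·84.51)²) = √(2.159207 + 0.617706) = 1.6664 km
  P5: √((0.0197·111.32)² + (0.0236·84.51)²) = √(4.809267 + 3.977775) = 2.9643 km
  P6: √((-0.0039·111.32)² + (-0.0369·84.51)²) = √(0.188484 + 9.724537) = 3.1485 km
  → nearest: P4 (1.6664 km)
Q2 at 40.6070°N, 74.7788°W:
  P4: √((-0.0051·111.32)² + (-0.0018·84.51)²) = √(0.322320 + 0.023140) = 0.5878 km
  P5: √((0.0278·111.32)² + (0.0311·84.51)²) = √(9.577143 + 6.907756) = 4.0602 km
  P6: √((0.0042·111.32)² + (-0.0294·84.51)²) = √(0.218597 + 6.173207) = 2.5282 km
  → nearest: P4 (0.5878 km)
Q3 at 40.6060°N, 74.7811°W:
  P4: √((-0.0041·111.32)² + (0.0005·84.51)²) = √(0.208312 + 0.001785) = 0.4584 km
  P5: √((0.0288·111.32)² + (0.0334·84.51)²) = √(10.278539 + 7.967263) = 4.2715 km
  P6: √((0.0052·111.32)² + (-0.0271·84.51)²) = √(0.335084 + 5.245112) = 2.3622 km
  → nearest: P4 (0.4584 km)
Q4 at 40.5727°N, 74.7530°W:
  P4: √((0.0292·111.32)² + (-0.0276·84.51)²) = √(10.566036 + 5.440444) = 4.0008 km
  P5: √((0.0621·111.32)² + (0.0053·84.51)²) = √(47.789182 + 0.200617) = 6.9275 km
  P6: √((0.0385·111.32)² + (-0.0552·84.51)²) = √(18.368253 + 21.761777) = 6.3348 km
  → nearest: P4 (4.0008 km)
Q5 at 40.6229°N, 74.7994°W:
  P4: √((-0.0210·111.32)² + (0.0188·84.51)²) = √(5.464935 + 2.524247) = 2.8265 km
  P5: √((0.0119·111.32)² + (0.0517·84.51)²) = √(1.754851 + 19.089620) = 4.5656 km
  P6: √((-0.0117·111.32)² + (-0.0088·84.51)²) = √(1.696360 + 0.553072) = 1.4998 km
  → nearest: P6 (1.4998 km)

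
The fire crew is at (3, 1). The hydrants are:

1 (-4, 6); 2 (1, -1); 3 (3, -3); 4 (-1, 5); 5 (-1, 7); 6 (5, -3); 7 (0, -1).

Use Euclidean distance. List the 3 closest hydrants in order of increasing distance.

Distances from (3, 1):
1: √((-7)² + (5)²) = √(49.000 + 25.000) = 8.6
2: √((-2)² + (-2)²) = √(4.000 + 4.000) = 2.8
3: √((0)² + (-4)²) = √(0.000 + 16.000) = 4.0
4: √((-4)² + (4)²) = √(16.000 + 16.000) = 5.7
5: √((-4)² + (6)²) = √(16.000 + 36.000) = 7.2
6: √((2)² + (-4)²) = √(4.000 + 16.000) = 4.5
7: √((-3)² + (-2)²) = √(9.000 + 4.000) = 3.6
Sorted: 2 (2.8) < 7 (3.6) < 3 (4.0) < 6 (4.5) < 4 (5.7) < …

2, 7, 3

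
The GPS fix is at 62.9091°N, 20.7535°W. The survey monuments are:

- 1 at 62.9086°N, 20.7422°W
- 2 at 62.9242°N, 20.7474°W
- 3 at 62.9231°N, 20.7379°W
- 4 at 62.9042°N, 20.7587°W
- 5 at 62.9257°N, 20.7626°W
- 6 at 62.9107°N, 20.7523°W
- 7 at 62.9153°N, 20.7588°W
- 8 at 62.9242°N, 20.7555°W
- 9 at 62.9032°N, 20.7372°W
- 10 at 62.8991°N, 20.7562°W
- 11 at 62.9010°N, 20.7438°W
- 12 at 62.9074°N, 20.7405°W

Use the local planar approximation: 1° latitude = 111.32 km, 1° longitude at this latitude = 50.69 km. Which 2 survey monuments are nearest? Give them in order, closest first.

6, 1

Distances from 62.9091°N, 20.7535°W:
1: 0.5755 km
2: 1.7091 km
3: 1.7476 km
4: 0.6058 km
5: 1.9046 km
6: 0.1882 km
7: 0.7406 km
8: 1.6840 km
9: 1.0555 km
10: 1.1216 km
11: 1.0270 km
12: 0.6856 km
Sorted: 6 (0.1882 km) < 1 (0.5755 km) < 4 (0.6058 km) < 12 (0.6856 km) < …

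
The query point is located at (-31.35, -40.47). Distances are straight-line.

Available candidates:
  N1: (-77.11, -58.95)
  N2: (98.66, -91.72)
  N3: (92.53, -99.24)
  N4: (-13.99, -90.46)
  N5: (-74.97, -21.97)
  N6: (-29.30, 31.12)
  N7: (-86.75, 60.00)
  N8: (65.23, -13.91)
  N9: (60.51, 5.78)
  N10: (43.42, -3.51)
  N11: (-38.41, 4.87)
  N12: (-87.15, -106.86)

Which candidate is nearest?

N11

Distances from (-31.35, -40.47):
N1: √((-45.76)² + (-18.48)²) = √(2093.9776 + 341.5104) = 49.35
N2: √((130.01)² + (-51.25)²) = √(16902.6001 + 2626.5625) = 139.75
N3: √((123.88)² + (-58.77)²) = √(15346.2544 + 3453.9129) = 137.11
N4: √((17.36)² + (-49.99)²) = √(301.3696 + 2499.0001) = 52.92
N5: √((-43.62)² + (18.50)²) = √(1902.7044 + 342.2500) = 47.38
N6: √((2.05)² + (71.59)²) = √(4.2025 + 5125.1281) = 71.62
N7: √((-55.40)² + (100.47)²) = √(3069.1600 + 10094.2209) = 114.73
N8: √((96.58)² + (26.56)²) = √(9327.6964 + 705.4336) = 100.17
N9: √((91.86)² + (46.25)²) = √(8438.2596 + 2139.0625) = 102.85
N10: √((74.77)² + (36.96)²) = √(5590.5529 + 1366.0416) = 83.41
N11: √((-7.06)² + (45.34)²) = √(49.8436 + 2055.7156) = 45.89
N12: √((-55.80)² + (-66.39)²) = √(3113.6400 + 4407.6321) = 86.73
Minimum: N11 at 45.89.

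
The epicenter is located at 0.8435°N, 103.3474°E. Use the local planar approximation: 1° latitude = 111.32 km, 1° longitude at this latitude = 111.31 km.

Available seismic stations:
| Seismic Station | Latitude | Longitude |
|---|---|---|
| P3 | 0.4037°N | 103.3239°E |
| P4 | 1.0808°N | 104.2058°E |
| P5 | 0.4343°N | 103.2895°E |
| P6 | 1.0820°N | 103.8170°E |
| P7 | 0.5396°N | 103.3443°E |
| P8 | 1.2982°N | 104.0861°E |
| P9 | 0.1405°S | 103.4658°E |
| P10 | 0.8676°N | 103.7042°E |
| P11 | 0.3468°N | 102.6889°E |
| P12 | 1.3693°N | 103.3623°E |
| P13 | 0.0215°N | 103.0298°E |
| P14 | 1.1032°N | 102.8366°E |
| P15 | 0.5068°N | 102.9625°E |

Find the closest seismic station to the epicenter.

Distances from 0.8435°N, 103.3474°E:
P3: 49.0284 km
P4: 99.1329 km
P5: 46.0058 km
P6: 58.6274 km
P7: 33.8319 km
P8: 96.5557 km
P9: 110.3288 km
P10: 39.8059 km
P11: 91.8140 km
P12: 58.5555 km
P13: 98.0966 km
P14: 63.7849 km
P15: 56.9245 km
Minimum: P7 at 33.8319 km.

P7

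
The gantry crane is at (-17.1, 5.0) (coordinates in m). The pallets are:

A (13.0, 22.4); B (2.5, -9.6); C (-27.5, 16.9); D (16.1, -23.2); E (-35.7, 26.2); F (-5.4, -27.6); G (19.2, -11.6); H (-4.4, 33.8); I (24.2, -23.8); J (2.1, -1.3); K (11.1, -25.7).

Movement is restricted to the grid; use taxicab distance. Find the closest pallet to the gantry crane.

Distances from (-17.1, 5.0):
A: |30.1| + |17.4| = 30.1 + 17.4 = 47.5 m
B: |19.6| + |-14.6| = 19.6 + 14.6 = 34.2 m
C: |-10.4| + |11.9| = 10.4 + 11.9 = 22.3 m
D: |33.2| + |-28.2| = 33.2 + 28.2 = 61.4 m
E: |-18.6| + |21.2| = 18.6 + 21.2 = 39.8 m
F: |11.7| + |-32.6| = 11.7 + 32.6 = 44.3 m
G: |36.3| + |-16.6| = 36.3 + 16.6 = 52.9 m
H: |12.7| + |28.8| = 12.7 + 28.8 = 41.5 m
I: |41.3| + |-28.8| = 41.3 + 28.8 = 70.1 m
J: |19.2| + |-6.3| = 19.2 + 6.3 = 25.5 m
K: |28.2| + |-30.7| = 28.2 + 30.7 = 58.9 m
Minimum: C at 22.3 m.

C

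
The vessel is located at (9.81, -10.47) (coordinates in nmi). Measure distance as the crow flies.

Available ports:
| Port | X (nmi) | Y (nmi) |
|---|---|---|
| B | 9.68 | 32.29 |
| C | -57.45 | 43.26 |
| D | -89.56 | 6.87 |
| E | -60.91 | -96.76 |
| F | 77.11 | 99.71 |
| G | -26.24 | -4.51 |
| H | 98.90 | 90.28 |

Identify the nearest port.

G

Distances from (9.81, -10.47):
B: 42.76 nmi
C: 86.09 nmi
D: 100.87 nmi
E: 111.57 nmi
F: 129.11 nmi
G: 36.54 nmi
H: 134.49 nmi
Minimum: G at 36.54 nmi.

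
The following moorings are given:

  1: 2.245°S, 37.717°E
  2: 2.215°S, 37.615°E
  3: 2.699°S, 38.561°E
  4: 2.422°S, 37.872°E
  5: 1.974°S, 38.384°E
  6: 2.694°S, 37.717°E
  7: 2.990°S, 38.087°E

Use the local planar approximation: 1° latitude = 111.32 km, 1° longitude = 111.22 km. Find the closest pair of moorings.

Pairwise distances:
1–2: 11.826 km
1–4: 26.181 km
4–6: 34.843 km
2–4: 36.715 km
1–6: 49.983 km
6–7: 52.718 km
2–6: 54.516 km
3–7: 61.876 km
4–7: 67.600 km
4–5: 75.696 km
1–5: 80.083 km
3–4: 82.602 km
3–5: 83.073 km
2–5: 89.637 km
1–7: 92.582 km
3–6: 93.871 km
2–7: 100.989 km
1–3: 106.610 km
5–6: 109.212 km
5–7: 117.826 km
2–3: 118.207 km
Closest pair: 1–2 at 11.826 km.

1 and 2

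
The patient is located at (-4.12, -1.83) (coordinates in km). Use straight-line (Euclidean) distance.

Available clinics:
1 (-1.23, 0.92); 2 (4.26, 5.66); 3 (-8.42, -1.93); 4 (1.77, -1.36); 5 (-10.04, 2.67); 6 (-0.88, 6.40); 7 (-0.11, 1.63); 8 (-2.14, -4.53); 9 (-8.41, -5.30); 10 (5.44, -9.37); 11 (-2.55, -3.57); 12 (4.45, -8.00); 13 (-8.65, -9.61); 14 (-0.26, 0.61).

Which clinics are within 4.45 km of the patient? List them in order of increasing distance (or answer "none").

11, 8, 1, 3

Distances from (-4.12, -1.83):
1: √((2.89)² + (2.75)²) = √(8.3521 + 7.5625) = 3.99 km
2: √((8.38)² + (7.49)²) = √(70.2244 + 56.1001) = 11.24 km
3: √((-4.30)² + (-0.10)²) = √(18.4900 + 0.0100) = 4.30 km
4: √((5.89)² + (0.47)²) = √(34.6921 + 0.2209) = 5.91 km
5: √((-5.92)² + (4.50)²) = √(35.0464 + 20.2500) = 7.44 km
6: √((3.24)² + (8.23)²) = √(10.4976 + 67.7329) = 8.84 km
7: √((4.01)² + (3.46)²) = √(16.0801 + 11.9716) = 5.30 km
8: √((1.98)² + (-2.70)²) = √(3.9204 + 7.2900) = 3.35 km
9: √((-4.29)² + (-3.47)²) = √(18.4041 + 12.0409) = 5.52 km
10: √((9.56)² + (-7.54)²) = √(91.3936 + 56.8516) = 12.18 km
11: √((1.57)² + (-1.74)²) = √(2.4649 + 3.0276) = 2.34 km
12: √((8.57)² + (-6.17)²) = √(73.4449 + 38.0689) = 10.56 km
13: √((-4.53)² + (-7.78)²) = √(20.5209 + 60.5284) = 9.00 km
14: √((3.86)² + (2.44)²) = √(14.8996 + 5.9536) = 4.57 km
Threshold 4.45 km: 11 (2.34 km), 8 (3.35 km), 1 (3.99 km), 3 (4.30 km) are within range.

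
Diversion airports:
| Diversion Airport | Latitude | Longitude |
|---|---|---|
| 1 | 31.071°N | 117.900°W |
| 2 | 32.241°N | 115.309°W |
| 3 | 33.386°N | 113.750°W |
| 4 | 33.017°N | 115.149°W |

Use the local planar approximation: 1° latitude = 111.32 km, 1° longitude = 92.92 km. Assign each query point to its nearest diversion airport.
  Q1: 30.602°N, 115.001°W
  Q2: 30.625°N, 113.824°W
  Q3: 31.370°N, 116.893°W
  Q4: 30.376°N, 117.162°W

Q1 at 30.602°N, 115.001°W:
  1: √((0.469·111.32)² + (-2.899·92.92)²) = √(2725.78803 + 72562.93373) = 274.388 km
  2: √((1.639·111.32)² + (-0.308·92.92)²) = √(33289.27236 + 819.06777) = 184.684 km
  3: √((2.784·111.32)² + (1.251·92.92)²) = √(96047.23285 + 13512.41645) = 330.998 km
  4: √((2.415·111.32)² + (-0.148·92.92)²) = √(72273.76271 + 189.12190) = 269.189 km
  → nearest: 2 (184.684 km)
Q2 at 30.625°N, 113.824°W:
  1: √((0.446·111.32)² + (-4.076·92.92)²) = √(2464.99540 + 143445.44197) = 381.982 km
  2: √((1.616·111.32)² + (-1.485·92.92)²) = √(32361.53462 + 19040.19139) = 226.719 km
  3: √((2.761·111.32)² + (0.074·92.92)²) = √(94466.80096 + 47.28048) = 307.431 km
  4: √((2.392·111.32)² + (-1.325·92.92)²) = √(70903.67505 + 15158.28816) = 293.363 km
  → nearest: 2 (226.719 km)
Q3 at 31.370°N, 116.893°W:
  1: √((-0.299·111.32)² + (-1.007·92.92)²) = √(1107.86992 + 8755.42724) = 99.314 km
  2: √((0.871·111.32)² + (1.584·92.92)²) = √(9401.18730 + 21663.50665) = 176.252 km
  3: √((2.016·111.32)² + (3.143·92.92)²) = √(50364.83910 + 85291.77730) = 368.316 km
  4: √((1.647·111.32)² + (1.744·92.92)²) = √(33615.03700 + 26261.00627) = 244.696 km
  → nearest: 1 (99.314 km)
Q4 at 30.376°N, 117.162°W:
  1: √((0.695·111.32)² + (-0.738·92.92)²) = √(5985.71458 + 4702.52514) = 103.384 km
  2: √((1.865·111.32)² + (1.853·92.92)²) = √(43102.65950 + 29646.21411) = 269.720 km
  3: √((3.010·111.32)² + (3.412·92.92)²) = √(112274.04936 + 100516.28921) = 461.292 km
  4: √((2.641·111.32)² + (2.013·92.92)²) = √(86433.71858 + 34986.93934) = 348.455 km
  → nearest: 1 (103.384 km)

Q1→2; Q2→2; Q3→1; Q4→1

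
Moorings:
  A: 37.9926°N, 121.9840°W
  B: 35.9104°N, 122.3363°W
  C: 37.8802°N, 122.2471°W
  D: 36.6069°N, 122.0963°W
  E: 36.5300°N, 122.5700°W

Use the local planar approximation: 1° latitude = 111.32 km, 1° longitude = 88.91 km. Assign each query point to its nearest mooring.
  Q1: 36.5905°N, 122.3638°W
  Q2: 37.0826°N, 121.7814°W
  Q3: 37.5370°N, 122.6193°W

Q1→E; Q2→D; Q3→C

Q1 at 36.5905°N, 122.3638°W:
  A: √((1.4021·111.32)² + (0.3798·88.91)²) = √(24361.519551 + 1140.279040) = 159.6928 km
  B: √((-0.6801·111.32)² + (0.0275·88.91)²) = √(5731.812101 + 5.978147) = 75.7482 km
  C: √((1.2897·111.32)² + (0.1167·88.91)²) = √(20612.173765 + 107.657163) = 143.9438 km
  D: √((0.0164·111.32)² + (0.2675·88.91)²) = √(3.332991 + 565.651305) = 23.8534 km
  E: √((-0.0605·111.32)² + (-0.2062·88.91)²) = √(45.358339 + 336.107762) = 19.5312 km
  → nearest: E (19.5312 km)
Q2 at 37.0826°N, 121.7814°W:
  A: √((0.9100·111.32)² + (-0.2026·88.91)²) = √(10261.933121 + 324.474149) = 102.8903 km
  B: √((-1.1722·111.32)² + (-0.5549·88.91)²) = √(17027.458458 + 2434.056585) = 139.5045 km
  C: √((0.7976·111.32)² + (-0.4657·88.91)²) = √(7883.456688 + 1714.406073) = 97.9687 km
  D: √((-0.4757·111.32)² + (-0.3149·88.91)²) = √(2804.223976 + 783.874509) = 59.9007 km
  E: √((-0.5526·111.32)² + (-0.7886·88.91)²) = √(3784.148374 + 4916.032733) = 93.2748 km
  → nearest: D (59.9007 km)
Q3 at 37.5370°N, 122.6193°W:
  A: √((0.4556·111.32)² + (0.6353·88.91)²) = √(2572.253851 + 3190.501339) = 75.9128 km
  B: √((-1.6266·111.32)² + (0.2830·88.91)²) = √(32787.471889 + 633.102592) = 182.8129 km
  C: √((0.3432·111.32)² + (0.3722·88.91)²) = √(1459.623859 + 1095.100452) = 50.5443 km
  D: √((-0.9301·111.32)² + (0.5230·88.91)²) = √(10720.269024 + 2162.243490) = 113.5012 km
  E: √((-1.0070·111.32)² + (0.0493·88.91)²) = √(12566.239609 + 19.212995) = 112.1849 km
  → nearest: C (50.5443 km)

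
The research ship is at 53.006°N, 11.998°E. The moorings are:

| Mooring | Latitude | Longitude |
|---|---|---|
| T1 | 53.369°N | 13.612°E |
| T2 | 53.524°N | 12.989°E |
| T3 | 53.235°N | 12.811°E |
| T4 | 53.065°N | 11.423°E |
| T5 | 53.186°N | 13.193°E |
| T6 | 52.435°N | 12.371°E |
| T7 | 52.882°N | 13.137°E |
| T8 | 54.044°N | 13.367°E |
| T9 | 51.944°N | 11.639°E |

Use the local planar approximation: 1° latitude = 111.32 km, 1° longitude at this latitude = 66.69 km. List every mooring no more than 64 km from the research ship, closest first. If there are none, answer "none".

T4, T3

Distances from 53.006°N, 11.998°E:
T1: √((0.363·111.32)² + (1.614·66.69)²) = √(1632.90021 + 11585.86585) = 114.973 km
T2: √((0.518·111.32)² + (0.991·66.69)²) = √(3325.10922 + 4367.86034) = 87.710 km
T3: √((0.229·111.32)² + (0.813·66.69)²) = √(649.85634 + 2939.69671) = 59.913 km
T4: √((0.059·111.32)² + (-0.575·66.69)²) = √(43.13705 + 1470.47324) = 38.905 km
T5: √((0.180·111.32)² + (1.195·66.69)²) = √(401.50541 + 6351.22130) = 82.175 km
T6: √((-0.571·111.32)² + (0.373·66.69)²) = √(4040.34650 + 618.78403) = 68.258 km
T7: √((-0.124·111.32)² + (1.139·66.69)²) = √(190.54158 + 5769.90793) = 77.204 km
T8: √((1.038·111.32)² + (1.369·66.69)²) = √(13351.83948 + 8335.43619) = 147.266 km
T9: √((-1.062·111.32)² + (-0.359·66.69)²) = √(13976.40345 + 573.20548) = 120.622 km
Threshold 64 km: T4 (38.905 km), T3 (59.913 km) are within range.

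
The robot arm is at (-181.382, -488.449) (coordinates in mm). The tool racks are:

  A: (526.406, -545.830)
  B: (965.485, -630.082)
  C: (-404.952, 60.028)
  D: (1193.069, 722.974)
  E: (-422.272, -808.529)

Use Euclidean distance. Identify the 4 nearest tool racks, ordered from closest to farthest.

E, C, A, B

Distances from (-181.382, -488.449):
A: 710.110 mm
B: 1155.579 mm
C: 592.293 mm
D: 1832.119 mm
E: 400.599 mm
Sorted: E (400.599 mm) < C (592.293 mm) < A (710.110 mm) < B (1155.579 mm) < D (1832.119 mm)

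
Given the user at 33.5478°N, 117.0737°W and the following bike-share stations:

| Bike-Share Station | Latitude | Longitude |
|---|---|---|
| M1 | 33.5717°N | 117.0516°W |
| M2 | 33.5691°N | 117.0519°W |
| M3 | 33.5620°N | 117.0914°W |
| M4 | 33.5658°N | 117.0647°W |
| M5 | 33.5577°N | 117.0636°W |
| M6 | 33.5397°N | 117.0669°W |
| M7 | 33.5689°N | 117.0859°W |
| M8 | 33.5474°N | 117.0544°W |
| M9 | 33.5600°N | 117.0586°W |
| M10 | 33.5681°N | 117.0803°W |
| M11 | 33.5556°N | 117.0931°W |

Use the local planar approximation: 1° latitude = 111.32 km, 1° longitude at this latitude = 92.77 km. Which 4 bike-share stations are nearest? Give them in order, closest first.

M6, M5, M8, M9

Distances from 33.5478°N, 117.0737°W:
M1: √((0.0239·111.32)² + (0.0221·92.77)²) = √(7.078516 + 4.203390) = 3.3589 km
M2: √((0.0213·111.32)² + (0.0218·92.77)²) = √(5.622191 + 4.090045) = 3.1164 km
M3: √((0.0142·111.32)² + (-0.0177·92.77)²) = √(2.498752 + 2.696259) = 2.2793 km
M4: √((0.0180·111.32)² + (0.0090·92.77)²) = √(4.015054 + 0.697108) = 2.1708 km
M5: √((0.0099·111.32)² + (0.0101·92.77)²) = √(1.214554 + 0.877926) = 1.4465 km
M6: √((-0.0081·111.32)² + (0.0068·92.77)²) = √(0.813048 + 0.397954) = 1.1005 km
M7: √((0.0211·111.32)² + (-0.0122·92.77)²) = √(5.517106 + 1.280958) = 2.6073 km
M8: √((-0.0004·111.32)² + (0.0193·92.77)²) = √(0.001983 + 3.205751) = 1.7910 km
M9: √((0.0122·111.32)² + (0.0151·92.77)²) = √(1.844446 + 1.962316) = 1.9511 km
M10: √((0.0203·111.32)² + (-0.0066·92.77)²) = √(5.106678 + 0.374889) = 2.3413 km
M11: √((0.0078·111.32)² + (-0.0194·92.77)²) = √(0.753938 + 3.239057) = 1.9982 km
Sorted: M6 (1.1005 km) < M5 (1.4465 km) < M8 (1.7910 km) < M9 (1.9511 km) < M11 (1.9982 km) < M4 (2.1708 km) < …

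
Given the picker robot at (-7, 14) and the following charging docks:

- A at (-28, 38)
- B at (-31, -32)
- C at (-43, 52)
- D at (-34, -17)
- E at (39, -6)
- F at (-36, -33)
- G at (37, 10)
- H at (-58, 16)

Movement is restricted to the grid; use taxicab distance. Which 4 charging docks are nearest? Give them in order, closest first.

Distances from (-7, 14):
A: 45
B: 70
C: 74
D: 58
E: 66
F: 76
G: 48
H: 53
Sorted: A (45) < G (48) < H (53) < D (58) < E (66) < B (70) < …

A, G, H, D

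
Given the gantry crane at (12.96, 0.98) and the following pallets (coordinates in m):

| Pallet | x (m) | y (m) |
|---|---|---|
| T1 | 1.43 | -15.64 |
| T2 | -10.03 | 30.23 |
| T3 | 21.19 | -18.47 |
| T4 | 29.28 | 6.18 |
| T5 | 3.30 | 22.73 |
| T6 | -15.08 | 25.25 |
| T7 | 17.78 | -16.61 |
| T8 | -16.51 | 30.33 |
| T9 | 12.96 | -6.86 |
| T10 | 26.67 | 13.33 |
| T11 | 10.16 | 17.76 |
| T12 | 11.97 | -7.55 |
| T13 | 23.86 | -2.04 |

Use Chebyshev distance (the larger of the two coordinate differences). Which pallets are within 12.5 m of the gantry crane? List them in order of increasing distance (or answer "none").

Distances from (12.96, 0.98):
T1: 16.62 m
T2: 29.25 m
T3: 19.45 m
T4: 16.32 m
T5: 21.75 m
T6: 28.04 m
T7: 17.59 m
T8: 29.47 m
T9: 7.84 m
T10: 13.71 m
T11: 16.78 m
T12: 8.53 m
T13: 10.90 m
Threshold 12.5 m: T9 (7.84 m), T12 (8.53 m), T13 (10.90 m) are within range.

T9, T12, T13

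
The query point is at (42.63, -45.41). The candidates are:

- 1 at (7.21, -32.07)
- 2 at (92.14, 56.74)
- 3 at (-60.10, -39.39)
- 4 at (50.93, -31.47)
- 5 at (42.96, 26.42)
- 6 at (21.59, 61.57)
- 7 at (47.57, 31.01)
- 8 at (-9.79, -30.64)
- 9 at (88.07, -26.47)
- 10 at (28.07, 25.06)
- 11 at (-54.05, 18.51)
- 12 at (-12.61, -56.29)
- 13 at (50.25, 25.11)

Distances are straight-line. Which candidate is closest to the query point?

4

Distances from (42.63, -45.41):
1: √((-35.42)² + (13.34)²) = √(1254.5764 + 177.9556) = 37.85
2: √((49.51)² + (102.15)²) = √(2451.2401 + 10434.6225) = 113.52
3: √((-102.73)² + (6.02)²) = √(10553.4529 + 36.2404) = 102.91
4: √((8.30)² + (13.94)²) = √(68.8900 + 194.3236) = 16.22
5: √((0.33)² + (71.83)²) = √(0.1089 + 5159.5489) = 71.83
6: √((-21.04)² + (106.98)²) = √(442.6816 + 11444.7204) = 109.03
7: √((4.94)² + (76.42)²) = √(24.4036 + 5840.0164) = 76.58
8: √((-52.42)² + (14.77)²) = √(2747.8564 + 218.1529) = 54.46
9: √((45.44)² + (18.94)²) = √(2064.7936 + 358.7236) = 49.23
10: √((-14.56)² + (70.47)²) = √(211.9936 + 4966.0209) = 71.96
11: √((-96.68)² + (63.92)²) = √(9347.0224 + 4085.7664) = 115.90
12: √((-55.24)² + (-10.88)²) = √(3051.4576 + 118.3744) = 56.30
13: √((7.62)² + (70.52)²) = √(58.0644 + 4973.0704) = 70.93
Minimum: 4 at 16.22.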